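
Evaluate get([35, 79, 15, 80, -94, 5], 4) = -94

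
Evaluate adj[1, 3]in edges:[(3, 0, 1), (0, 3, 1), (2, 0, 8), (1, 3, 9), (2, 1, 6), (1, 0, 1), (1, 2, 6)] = 9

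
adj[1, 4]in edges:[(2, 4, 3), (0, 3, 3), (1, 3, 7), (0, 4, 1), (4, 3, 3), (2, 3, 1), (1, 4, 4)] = 4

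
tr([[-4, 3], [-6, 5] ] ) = diagonal: (-4) + 5
= 1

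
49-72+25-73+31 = -40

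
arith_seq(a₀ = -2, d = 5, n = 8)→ a_0 = -2 + 0*5 = -2
a_1 = -2 + 1*5 = 3
a_2 = -2 + 2*5 = 8
...
= [-2, 3, 8, 13, 18, 23, 28, 33]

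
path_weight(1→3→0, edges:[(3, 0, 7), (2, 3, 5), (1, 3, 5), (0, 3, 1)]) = 12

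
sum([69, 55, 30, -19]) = 69 + 55 + 30 + (-19)
= 135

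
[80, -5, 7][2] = 7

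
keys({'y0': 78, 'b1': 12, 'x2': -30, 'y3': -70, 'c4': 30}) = ['y0', 'b1', 'x2', 'y3', 'c4']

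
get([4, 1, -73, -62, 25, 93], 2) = -73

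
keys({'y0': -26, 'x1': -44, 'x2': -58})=['y0', 'x1', 'x2']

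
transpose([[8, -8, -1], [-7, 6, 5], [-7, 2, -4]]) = [[8, -7, -7], [-8, 6, 2], [-1, 5, -4]]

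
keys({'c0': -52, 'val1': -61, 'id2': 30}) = ['c0', 'val1', 'id2']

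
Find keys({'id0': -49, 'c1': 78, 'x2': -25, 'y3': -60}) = ['id0', 'c1', 'x2', 'y3']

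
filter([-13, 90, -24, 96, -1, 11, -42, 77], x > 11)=keep x where x > 11: -13✗, 90✓, -24✗, 96✓, -1✗, 11✗, -42✗, 77✓
= [90, 96, 77]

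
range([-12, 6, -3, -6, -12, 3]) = 18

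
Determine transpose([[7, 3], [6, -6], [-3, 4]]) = [[7, 6, -3], [3, -6, 4]]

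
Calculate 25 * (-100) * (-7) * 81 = 1417500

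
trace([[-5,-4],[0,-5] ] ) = -10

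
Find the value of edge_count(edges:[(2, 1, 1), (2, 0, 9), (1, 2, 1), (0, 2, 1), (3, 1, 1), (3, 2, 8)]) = 6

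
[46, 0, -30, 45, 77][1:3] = [0, -30]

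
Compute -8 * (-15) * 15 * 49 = 88200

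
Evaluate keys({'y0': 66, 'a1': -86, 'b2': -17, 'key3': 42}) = ['y0', 'a1', 'b2', 'key3']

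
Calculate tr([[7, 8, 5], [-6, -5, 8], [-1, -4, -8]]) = diagonal: 7 + (-5) + (-8)
= -6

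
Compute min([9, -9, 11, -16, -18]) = -18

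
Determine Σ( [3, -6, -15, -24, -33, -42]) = -117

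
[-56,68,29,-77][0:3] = [-56, 68, 29]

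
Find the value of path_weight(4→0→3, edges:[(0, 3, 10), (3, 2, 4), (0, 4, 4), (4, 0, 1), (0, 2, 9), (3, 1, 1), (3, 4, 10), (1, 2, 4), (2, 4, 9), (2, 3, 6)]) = w(4→0)=1 + w(0→3)=10
= 11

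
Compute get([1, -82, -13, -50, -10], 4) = -10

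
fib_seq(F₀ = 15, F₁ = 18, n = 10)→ [15, 18, 33, 51, 84, 135, 219, 354, 573, 927]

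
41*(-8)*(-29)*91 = 865592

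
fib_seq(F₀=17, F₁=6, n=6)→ F_2 = F_1 + F_0 = 23
F_3 = F_2 + F_1 = 29
F_4 = F_3 + F_2 = 52
...
= [17, 6, 23, 29, 52, 81]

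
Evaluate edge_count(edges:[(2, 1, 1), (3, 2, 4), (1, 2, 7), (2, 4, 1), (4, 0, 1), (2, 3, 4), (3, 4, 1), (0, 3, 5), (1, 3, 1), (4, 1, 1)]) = 10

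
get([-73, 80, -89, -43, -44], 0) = -73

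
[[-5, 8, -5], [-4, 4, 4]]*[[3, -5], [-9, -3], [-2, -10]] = C[0][0] = (-5)*(3) + (8)*(-9) + (-5)*(-2) = -77
C[0][1] = (-5)*(-5) + (8)*(-3) + (-5)*(-10) = 51
C[1][0] = (-4)*(3) + (4)*(-9) + (4)*(-2) = -56
C[1][1] = (-4)*(-5) + (4)*(-3) + (4)*(-10) = -32
= [[-77, 51], [-56, -32]]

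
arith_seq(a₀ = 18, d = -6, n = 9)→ a_0 = 18 + 0*-6 = 18
a_1 = 18 + 1*-6 = 12
a_2 = 18 + 2*-6 = 6
...
= [18, 12, 6, 0, -6, -12, -18, -24, -30]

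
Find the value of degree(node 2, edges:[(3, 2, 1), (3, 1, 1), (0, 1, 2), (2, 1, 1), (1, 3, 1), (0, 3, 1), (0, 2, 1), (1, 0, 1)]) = incident: (3,2), (2,1), (0,2)
= 3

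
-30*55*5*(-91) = 750750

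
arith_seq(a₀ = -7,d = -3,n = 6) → [-7, -10, -13, -16, -19, -22]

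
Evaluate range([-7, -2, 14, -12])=26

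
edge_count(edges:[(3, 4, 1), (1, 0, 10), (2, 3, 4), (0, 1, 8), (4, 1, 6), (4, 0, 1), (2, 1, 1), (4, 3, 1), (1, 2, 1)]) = 9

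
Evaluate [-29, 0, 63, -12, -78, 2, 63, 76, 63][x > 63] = [76]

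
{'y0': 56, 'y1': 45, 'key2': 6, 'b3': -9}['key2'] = 6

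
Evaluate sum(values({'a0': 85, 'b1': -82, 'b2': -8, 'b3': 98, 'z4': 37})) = 130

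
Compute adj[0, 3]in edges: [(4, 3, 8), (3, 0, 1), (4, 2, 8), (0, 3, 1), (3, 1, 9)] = 1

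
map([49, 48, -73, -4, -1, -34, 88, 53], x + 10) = [59, 58, -63, 6, 9, -24, 98, 63]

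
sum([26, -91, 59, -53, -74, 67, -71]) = -137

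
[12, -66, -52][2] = -52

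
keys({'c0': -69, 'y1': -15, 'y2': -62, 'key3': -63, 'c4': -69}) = ['c0', 'y1', 'y2', 'key3', 'c4']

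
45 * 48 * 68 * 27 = 3965760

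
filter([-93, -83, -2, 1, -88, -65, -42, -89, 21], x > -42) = [-2, 1, 21]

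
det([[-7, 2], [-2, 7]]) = -45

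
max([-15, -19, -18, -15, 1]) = 1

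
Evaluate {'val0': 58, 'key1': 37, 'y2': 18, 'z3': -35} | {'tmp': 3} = {'val0': 58, 'key1': 37, 'y2': 18, 'z3': -35, 'tmp': 3}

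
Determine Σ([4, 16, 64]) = 4 + 16 + 64
= 84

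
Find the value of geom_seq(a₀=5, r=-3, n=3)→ [5, -15, 45]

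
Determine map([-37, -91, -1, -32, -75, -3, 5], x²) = (-37)²=1369, (-91)²=8281, (-1)²=1, (-32)²=1024, (-75)²=5625, (-3)²=9, (5)²=25
= [1369, 8281, 1, 1024, 5625, 9, 25]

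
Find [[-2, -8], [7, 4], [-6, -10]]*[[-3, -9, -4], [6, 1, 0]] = C[0][0] = (-2)*(-3) + (-8)*(6) = -42
C[0][1] = (-2)*(-9) + (-8)*(1) = 10
C[0][2] = (-2)*(-4) + (-8)*(0) = 8
C[1][0] = (7)*(-3) + (4)*(6) = 3
C[1][1] = (7)*(-9) + (4)*(1) = -59
C[1][2] = (7)*(-4) + (4)*(0) = -28
... (3 more cells)
= [[-42, 10, 8], [3, -59, -28], [-42, 44, 24]]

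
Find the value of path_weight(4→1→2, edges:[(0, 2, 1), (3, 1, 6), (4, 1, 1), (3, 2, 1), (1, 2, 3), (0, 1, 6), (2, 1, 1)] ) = 4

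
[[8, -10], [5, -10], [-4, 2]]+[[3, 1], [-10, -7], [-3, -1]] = [[11, -9], [-5, -17], [-7, 1]]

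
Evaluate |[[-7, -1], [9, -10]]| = 79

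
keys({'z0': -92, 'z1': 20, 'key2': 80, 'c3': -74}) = ['z0', 'z1', 'key2', 'c3']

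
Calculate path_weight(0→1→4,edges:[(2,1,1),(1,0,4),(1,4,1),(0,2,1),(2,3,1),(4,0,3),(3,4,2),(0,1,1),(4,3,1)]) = 2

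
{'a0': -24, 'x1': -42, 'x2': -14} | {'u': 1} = {'a0': -24, 'x1': -42, 'x2': -14, 'u': 1}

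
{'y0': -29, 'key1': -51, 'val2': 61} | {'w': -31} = {'y0': -29, 'key1': -51, 'val2': 61, 'w': -31}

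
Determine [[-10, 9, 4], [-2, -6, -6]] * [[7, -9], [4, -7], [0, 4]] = [[-34, 43], [-38, 36]]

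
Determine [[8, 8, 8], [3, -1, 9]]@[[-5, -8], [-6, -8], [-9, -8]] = C[0][0] = (8)*(-5) + (8)*(-6) + (8)*(-9) = -160
C[0][1] = (8)*(-8) + (8)*(-8) + (8)*(-8) = -192
C[1][0] = (3)*(-5) + (-1)*(-6) + (9)*(-9) = -90
C[1][1] = (3)*(-8) + (-1)*(-8) + (9)*(-8) = -88
= [[-160, -192], [-90, -88]]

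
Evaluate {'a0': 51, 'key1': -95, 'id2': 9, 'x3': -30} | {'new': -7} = {'a0': 51, 'key1': -95, 'id2': 9, 'x3': -30, 'new': -7}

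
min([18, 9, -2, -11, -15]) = -15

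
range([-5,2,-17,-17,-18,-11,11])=29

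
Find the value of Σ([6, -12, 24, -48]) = -30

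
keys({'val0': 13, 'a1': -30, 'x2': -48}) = ['val0', 'a1', 'x2']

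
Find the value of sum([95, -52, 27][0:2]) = slice → [95, -52]
95 + (-52)
= 43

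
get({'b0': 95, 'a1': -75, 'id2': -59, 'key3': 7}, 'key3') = 7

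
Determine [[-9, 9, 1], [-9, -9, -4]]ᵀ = [[-9, -9], [9, -9], [1, -4]]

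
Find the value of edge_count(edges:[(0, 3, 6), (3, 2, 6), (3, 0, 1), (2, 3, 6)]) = 4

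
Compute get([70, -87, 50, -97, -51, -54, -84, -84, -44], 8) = -44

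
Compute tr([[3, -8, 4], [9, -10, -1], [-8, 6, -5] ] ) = -12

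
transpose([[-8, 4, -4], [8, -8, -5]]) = [[-8, 8], [4, -8], [-4, -5]]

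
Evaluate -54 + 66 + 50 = 62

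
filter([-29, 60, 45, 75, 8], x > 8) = keep x where x > 8: -29✗, 60✓, 45✓, 75✓, 8✗
= [60, 45, 75]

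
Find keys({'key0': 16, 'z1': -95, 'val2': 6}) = ['key0', 'z1', 'val2']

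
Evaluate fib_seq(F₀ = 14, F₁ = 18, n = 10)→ [14, 18, 32, 50, 82, 132, 214, 346, 560, 906]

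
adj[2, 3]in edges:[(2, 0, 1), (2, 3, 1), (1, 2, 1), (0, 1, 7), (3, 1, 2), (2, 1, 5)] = 1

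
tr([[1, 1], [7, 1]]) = 2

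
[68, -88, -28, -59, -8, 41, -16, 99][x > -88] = [68, -28, -59, -8, 41, -16, 99]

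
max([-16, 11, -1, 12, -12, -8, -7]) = 12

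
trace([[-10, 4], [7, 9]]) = -1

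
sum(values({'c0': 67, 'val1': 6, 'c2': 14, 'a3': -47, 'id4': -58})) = 67 + 6 + 14 + (-47) + (-58)
= -18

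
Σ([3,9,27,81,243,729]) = 1092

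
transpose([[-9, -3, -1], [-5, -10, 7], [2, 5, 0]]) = [[-9, -5, 2], [-3, -10, 5], [-1, 7, 0]]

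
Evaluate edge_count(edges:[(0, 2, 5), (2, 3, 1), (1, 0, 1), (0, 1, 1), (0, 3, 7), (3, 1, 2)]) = 6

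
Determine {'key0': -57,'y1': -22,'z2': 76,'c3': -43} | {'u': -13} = {'key0': -57, 'y1': -22, 'z2': 76, 'c3': -43, 'u': -13}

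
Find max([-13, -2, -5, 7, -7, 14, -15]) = 14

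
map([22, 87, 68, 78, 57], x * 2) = [44, 174, 136, 156, 114]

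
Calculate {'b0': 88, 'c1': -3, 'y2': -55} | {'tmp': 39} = {'b0': 88, 'c1': -3, 'y2': -55, 'tmp': 39}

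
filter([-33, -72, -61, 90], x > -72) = keep x where x > -72: -33✓, -72✗, -61✓, 90✓
= [-33, -61, 90]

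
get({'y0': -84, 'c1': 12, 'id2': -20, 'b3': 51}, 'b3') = 51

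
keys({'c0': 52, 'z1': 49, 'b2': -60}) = ['c0', 'z1', 'b2']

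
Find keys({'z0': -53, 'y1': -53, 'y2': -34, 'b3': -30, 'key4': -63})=['z0', 'y1', 'y2', 'b3', 'key4']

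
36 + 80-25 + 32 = 123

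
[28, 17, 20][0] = 28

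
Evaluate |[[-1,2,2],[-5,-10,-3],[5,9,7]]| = (1)*(-1)*det([[-10, -3], [9, 7]]) + (-1)*(2)*det([[-5, -3], [5, 7]]) + (1)*(2)*det([[-5, -10], [5, 9]])
= 43 + 40 + 10
= 93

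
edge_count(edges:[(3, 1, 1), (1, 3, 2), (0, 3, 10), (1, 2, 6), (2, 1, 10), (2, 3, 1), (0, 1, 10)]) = 7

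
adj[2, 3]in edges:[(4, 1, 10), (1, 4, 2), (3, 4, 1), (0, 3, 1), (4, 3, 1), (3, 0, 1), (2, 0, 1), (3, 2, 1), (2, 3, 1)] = 1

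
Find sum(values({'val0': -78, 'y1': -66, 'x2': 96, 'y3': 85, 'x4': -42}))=(-78) + (-66) + 96 + 85 + (-42)
= -5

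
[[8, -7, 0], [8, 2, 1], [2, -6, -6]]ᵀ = [[8, 8, 2], [-7, 2, -6], [0, 1, -6]]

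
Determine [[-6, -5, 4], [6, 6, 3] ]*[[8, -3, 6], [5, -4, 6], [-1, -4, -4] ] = [[-77, 22, -82], [75, -54, 60]]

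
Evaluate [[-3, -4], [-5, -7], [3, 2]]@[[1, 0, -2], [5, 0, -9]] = C[0][0] = (-3)*(1) + (-4)*(5) = -23
C[0][1] = (-3)*(0) + (-4)*(0) = 0
C[0][2] = (-3)*(-2) + (-4)*(-9) = 42
C[1][0] = (-5)*(1) + (-7)*(5) = -40
C[1][1] = (-5)*(0) + (-7)*(0) = 0
C[1][2] = (-5)*(-2) + (-7)*(-9) = 73
... (3 more cells)
= [[-23, 0, 42], [-40, 0, 73], [13, 0, -24]]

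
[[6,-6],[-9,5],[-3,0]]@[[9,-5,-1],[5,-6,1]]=C[0][0] = (6)*(9) + (-6)*(5) = 24
C[0][1] = (6)*(-5) + (-6)*(-6) = 6
C[0][2] = (6)*(-1) + (-6)*(1) = -12
C[1][0] = (-9)*(9) + (5)*(5) = -56
C[1][1] = (-9)*(-5) + (5)*(-6) = 15
C[1][2] = (-9)*(-1) + (5)*(1) = 14
... (3 more cells)
= [[24, 6, -12], [-56, 15, 14], [-27, 15, 3]]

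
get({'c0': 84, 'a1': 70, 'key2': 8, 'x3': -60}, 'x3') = -60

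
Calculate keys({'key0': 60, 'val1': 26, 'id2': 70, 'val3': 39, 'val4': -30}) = ['key0', 'val1', 'id2', 'val3', 'val4']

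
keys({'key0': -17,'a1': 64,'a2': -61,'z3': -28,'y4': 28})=['key0', 'a1', 'a2', 'z3', 'y4']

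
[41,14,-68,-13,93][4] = 93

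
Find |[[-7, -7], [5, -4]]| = (-7)*(-4) - (-7)*(5)
= 63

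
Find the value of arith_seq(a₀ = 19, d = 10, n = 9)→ a_0 = 19 + 0*10 = 19
a_1 = 19 + 1*10 = 29
a_2 = 19 + 2*10 = 39
...
= [19, 29, 39, 49, 59, 69, 79, 89, 99]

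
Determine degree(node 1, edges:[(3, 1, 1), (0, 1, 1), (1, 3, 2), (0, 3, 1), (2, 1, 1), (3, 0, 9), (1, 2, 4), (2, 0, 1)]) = 5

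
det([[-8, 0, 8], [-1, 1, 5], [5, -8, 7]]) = (1)*(-8)*det([[1, 5], [-8, 7]]) + (-1)*(0)*det([[-1, 5], [5, 7]]) + (1)*(8)*det([[-1, 1], [5, -8]])
= -376 + 0 + 24
= -352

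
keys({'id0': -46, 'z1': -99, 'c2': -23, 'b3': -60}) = ['id0', 'z1', 'c2', 'b3']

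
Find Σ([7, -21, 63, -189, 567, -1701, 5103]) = 7 + -21 + 63 + -189 + 567 + -1701 + 5103
= 3829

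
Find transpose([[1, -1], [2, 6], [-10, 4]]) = [[1, 2, -10], [-1, 6, 4]]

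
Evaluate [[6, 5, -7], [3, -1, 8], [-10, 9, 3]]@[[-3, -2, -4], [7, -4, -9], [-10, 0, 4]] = C[0][0] = (6)*(-3) + (5)*(7) + (-7)*(-10) = 87
C[0][1] = (6)*(-2) + (5)*(-4) + (-7)*(0) = -32
C[0][2] = (6)*(-4) + (5)*(-9) + (-7)*(4) = -97
C[1][0] = (3)*(-3) + (-1)*(7) + (8)*(-10) = -96
C[1][1] = (3)*(-2) + (-1)*(-4) + (8)*(0) = -2
C[1][2] = (3)*(-4) + (-1)*(-9) + (8)*(4) = 29
... (3 more cells)
= [[87, -32, -97], [-96, -2, 29], [63, -16, -29]]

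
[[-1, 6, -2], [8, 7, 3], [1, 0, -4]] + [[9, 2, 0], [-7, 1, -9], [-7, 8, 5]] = [[8, 8, -2], [1, 8, -6], [-6, 8, 1]]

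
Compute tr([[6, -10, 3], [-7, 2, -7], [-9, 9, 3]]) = diagonal: 6 + 2 + 3
= 11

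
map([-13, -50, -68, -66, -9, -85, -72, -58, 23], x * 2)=[-26, -100, -136, -132, -18, -170, -144, -116, 46]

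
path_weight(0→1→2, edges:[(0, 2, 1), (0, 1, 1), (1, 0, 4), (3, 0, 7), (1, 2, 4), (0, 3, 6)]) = w(0→1)=1 + w(1→2)=4
= 5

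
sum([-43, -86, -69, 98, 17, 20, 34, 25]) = (-43) + (-86) + (-69) + 98 + 17 + 20 + 34 + 25
= -4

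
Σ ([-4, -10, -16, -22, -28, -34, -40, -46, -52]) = -252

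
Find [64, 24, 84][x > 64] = [84]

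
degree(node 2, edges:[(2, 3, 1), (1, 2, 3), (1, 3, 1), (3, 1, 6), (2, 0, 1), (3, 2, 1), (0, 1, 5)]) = incident: (2,3), (1,2), (2,0), (3,2)
= 4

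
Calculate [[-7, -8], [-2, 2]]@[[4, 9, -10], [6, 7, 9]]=C[0][0] = (-7)*(4) + (-8)*(6) = -76
C[0][1] = (-7)*(9) + (-8)*(7) = -119
C[0][2] = (-7)*(-10) + (-8)*(9) = -2
C[1][0] = (-2)*(4) + (2)*(6) = 4
C[1][1] = (-2)*(9) + (2)*(7) = -4
C[1][2] = (-2)*(-10) + (2)*(9) = 38
= [[-76, -119, -2], [4, -4, 38]]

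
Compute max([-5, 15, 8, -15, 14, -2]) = 15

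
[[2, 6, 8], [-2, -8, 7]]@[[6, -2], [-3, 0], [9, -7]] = C[0][0] = (2)*(6) + (6)*(-3) + (8)*(9) = 66
C[0][1] = (2)*(-2) + (6)*(0) + (8)*(-7) = -60
C[1][0] = (-2)*(6) + (-8)*(-3) + (7)*(9) = 75
C[1][1] = (-2)*(-2) + (-8)*(0) + (7)*(-7) = -45
= [[66, -60], [75, -45]]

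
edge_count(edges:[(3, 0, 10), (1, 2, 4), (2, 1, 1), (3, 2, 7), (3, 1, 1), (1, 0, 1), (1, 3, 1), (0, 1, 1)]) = 8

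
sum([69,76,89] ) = 69 + 76 + 89
= 234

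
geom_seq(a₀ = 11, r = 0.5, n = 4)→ [11.0, 5.5, 2.75, 1.375]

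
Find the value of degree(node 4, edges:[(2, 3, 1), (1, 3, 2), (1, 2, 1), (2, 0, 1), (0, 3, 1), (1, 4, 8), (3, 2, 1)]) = 1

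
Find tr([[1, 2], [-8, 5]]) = diagonal: 1 + 5
= 6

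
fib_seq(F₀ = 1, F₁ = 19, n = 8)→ F_2 = F_1 + F_0 = 20
F_3 = F_2 + F_1 = 39
F_4 = F_3 + F_2 = 59
...
= [1, 19, 20, 39, 59, 98, 157, 255]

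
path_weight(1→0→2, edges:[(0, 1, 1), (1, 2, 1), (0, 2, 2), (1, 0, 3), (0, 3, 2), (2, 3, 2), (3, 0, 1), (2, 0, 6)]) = w(1→0)=3 + w(0→2)=2
= 5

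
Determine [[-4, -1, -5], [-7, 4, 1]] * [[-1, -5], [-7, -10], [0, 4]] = C[0][0] = (-4)*(-1) + (-1)*(-7) + (-5)*(0) = 11
C[0][1] = (-4)*(-5) + (-1)*(-10) + (-5)*(4) = 10
C[1][0] = (-7)*(-1) + (4)*(-7) + (1)*(0) = -21
C[1][1] = (-7)*(-5) + (4)*(-10) + (1)*(4) = -1
= [[11, 10], [-21, -1]]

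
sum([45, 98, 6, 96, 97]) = 342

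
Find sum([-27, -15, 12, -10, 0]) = (-27) + (-15) + 12 + (-10) + 0
= -40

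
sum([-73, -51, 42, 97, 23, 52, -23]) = 67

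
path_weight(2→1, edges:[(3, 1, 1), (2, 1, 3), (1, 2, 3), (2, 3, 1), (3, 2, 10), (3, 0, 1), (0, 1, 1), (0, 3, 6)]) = w(2→1)=3
= 3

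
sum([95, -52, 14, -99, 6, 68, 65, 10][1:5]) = -131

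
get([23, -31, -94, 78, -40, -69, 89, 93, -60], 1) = -31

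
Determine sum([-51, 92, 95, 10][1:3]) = 187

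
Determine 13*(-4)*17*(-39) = 34476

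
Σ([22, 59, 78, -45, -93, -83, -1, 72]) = 9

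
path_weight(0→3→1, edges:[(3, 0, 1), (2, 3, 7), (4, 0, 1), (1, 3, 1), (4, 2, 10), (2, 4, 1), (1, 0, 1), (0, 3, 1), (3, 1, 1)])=2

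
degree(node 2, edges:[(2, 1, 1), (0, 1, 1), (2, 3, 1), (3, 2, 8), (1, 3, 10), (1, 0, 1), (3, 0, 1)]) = 3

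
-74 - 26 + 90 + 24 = 14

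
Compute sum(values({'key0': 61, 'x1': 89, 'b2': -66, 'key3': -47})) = 37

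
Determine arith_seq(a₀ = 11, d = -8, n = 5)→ a_0 = 11 + 0*-8 = 11
a_1 = 11 + 1*-8 = 3
a_2 = 11 + 2*-8 = -5
...
= [11, 3, -5, -13, -21]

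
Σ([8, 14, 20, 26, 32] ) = 100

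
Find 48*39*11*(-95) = -1956240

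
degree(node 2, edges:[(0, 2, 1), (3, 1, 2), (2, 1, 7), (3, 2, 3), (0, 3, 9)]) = 3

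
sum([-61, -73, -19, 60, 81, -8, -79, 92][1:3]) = -92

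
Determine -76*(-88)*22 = 147136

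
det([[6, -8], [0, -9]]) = (6)*(-9) - (-8)*(0)
= -54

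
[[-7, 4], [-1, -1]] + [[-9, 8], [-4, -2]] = [[-16, 12], [-5, -3]]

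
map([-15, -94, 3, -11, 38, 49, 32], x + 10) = -15+10=-5, -94+10=-84, 3+10=13, -11+10=-1, 38+10=48, 49+10=59, 32+10=42
= [-5, -84, 13, -1, 48, 59, 42]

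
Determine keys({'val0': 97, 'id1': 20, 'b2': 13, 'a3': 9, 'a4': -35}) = ['val0', 'id1', 'b2', 'a3', 'a4']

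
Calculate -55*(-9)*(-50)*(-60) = 1485000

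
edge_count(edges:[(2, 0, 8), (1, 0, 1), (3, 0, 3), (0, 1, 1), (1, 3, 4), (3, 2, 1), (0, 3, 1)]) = 7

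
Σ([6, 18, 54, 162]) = 6 + 18 + 54 + 162
= 240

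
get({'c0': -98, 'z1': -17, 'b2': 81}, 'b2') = 81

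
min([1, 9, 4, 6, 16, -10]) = -10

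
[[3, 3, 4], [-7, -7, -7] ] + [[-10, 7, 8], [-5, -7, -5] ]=[[-7, 10, 12], [-12, -14, -12]]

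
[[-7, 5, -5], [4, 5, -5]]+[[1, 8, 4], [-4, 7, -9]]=[[-6, 13, -1], [0, 12, -14]]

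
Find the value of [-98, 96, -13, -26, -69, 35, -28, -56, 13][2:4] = [-13, -26]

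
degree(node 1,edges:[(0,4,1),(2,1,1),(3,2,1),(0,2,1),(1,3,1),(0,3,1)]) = incident: (2,1), (1,3)
= 2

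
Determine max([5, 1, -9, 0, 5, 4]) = 5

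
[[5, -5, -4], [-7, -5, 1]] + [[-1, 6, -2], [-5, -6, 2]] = [[4, 1, -6], [-12, -11, 3]]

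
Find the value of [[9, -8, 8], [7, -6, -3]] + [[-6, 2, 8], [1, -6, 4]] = [[3, -6, 16], [8, -12, 1]]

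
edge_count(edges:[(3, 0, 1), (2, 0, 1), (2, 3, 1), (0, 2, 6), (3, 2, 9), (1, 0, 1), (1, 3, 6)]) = 7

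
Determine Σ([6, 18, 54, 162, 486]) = 6 + 18 + 54 + 162 + 486
= 726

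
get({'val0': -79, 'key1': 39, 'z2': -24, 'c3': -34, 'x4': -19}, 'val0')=-79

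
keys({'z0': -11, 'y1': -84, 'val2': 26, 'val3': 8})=['z0', 'y1', 'val2', 'val3']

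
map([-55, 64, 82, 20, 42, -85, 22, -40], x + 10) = [-45, 74, 92, 30, 52, -75, 32, -30]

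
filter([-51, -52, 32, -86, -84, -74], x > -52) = [-51, 32]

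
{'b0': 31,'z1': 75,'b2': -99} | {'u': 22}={'b0': 31, 'z1': 75, 'b2': -99, 'u': 22}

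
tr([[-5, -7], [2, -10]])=diagonal: (-5) + (-10)
= -15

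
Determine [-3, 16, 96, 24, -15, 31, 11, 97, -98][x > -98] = [-3, 16, 96, 24, -15, 31, 11, 97]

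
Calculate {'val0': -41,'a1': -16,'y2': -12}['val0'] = -41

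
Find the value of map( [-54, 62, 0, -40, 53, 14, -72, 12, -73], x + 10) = [-44, 72, 10, -30, 63, 24, -62, 22, -63]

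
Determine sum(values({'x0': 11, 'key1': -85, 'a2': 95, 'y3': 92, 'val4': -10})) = 11 + (-85) + 95 + 92 + (-10)
= 103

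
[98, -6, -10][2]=-10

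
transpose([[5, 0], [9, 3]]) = [[5, 9], [0, 3]]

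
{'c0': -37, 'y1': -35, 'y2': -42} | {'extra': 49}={'c0': -37, 'y1': -35, 'y2': -42, 'extra': 49}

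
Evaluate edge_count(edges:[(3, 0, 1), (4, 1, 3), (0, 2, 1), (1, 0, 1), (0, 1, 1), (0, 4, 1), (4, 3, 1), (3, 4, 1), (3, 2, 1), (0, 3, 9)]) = 10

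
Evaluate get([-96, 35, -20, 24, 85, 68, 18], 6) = 18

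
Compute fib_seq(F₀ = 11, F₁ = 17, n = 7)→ F_2 = F_1 + F_0 = 28
F_3 = F_2 + F_1 = 45
F_4 = F_3 + F_2 = 73
...
= [11, 17, 28, 45, 73, 118, 191]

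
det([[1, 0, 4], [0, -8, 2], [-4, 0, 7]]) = (1)*(1)*det([[-8, 2], [0, 7]]) + (-1)*(0)*det([[0, 2], [-4, 7]]) + (1)*(4)*det([[0, -8], [-4, 0]])
= -56 + 0 + -128
= -184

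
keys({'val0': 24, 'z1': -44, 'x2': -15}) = ['val0', 'z1', 'x2']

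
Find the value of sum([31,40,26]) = 31 + 40 + 26
= 97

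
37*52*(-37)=-71188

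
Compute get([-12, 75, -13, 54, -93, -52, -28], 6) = -28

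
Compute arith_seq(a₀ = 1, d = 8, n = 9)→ a_0 = 1 + 0*8 = 1
a_1 = 1 + 1*8 = 9
a_2 = 1 + 2*8 = 17
...
= [1, 9, 17, 25, 33, 41, 49, 57, 65]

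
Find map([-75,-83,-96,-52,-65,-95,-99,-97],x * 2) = [-150, -166, -192, -104, -130, -190, -198, -194]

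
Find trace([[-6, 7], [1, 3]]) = -3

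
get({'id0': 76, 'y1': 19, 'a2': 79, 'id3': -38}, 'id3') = -38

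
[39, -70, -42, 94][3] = 94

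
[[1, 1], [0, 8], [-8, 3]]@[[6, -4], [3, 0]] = C[0][0] = (1)*(6) + (1)*(3) = 9
C[0][1] = (1)*(-4) + (1)*(0) = -4
C[1][0] = (0)*(6) + (8)*(3) = 24
C[1][1] = (0)*(-4) + (8)*(0) = 0
C[2][0] = (-8)*(6) + (3)*(3) = -39
C[2][1] = (-8)*(-4) + (3)*(0) = 32
= [[9, -4], [24, 0], [-39, 32]]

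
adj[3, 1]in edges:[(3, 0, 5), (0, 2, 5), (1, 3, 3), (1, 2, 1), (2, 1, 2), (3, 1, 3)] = 3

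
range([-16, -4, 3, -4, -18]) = 21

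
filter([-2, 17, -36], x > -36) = keep x where x > -36: -2✓, 17✓, -36✗
= [-2, 17]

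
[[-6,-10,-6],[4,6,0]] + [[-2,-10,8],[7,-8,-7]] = [[-8, -20, 2], [11, -2, -7]]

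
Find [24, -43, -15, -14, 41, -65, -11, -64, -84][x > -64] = keep x where x > -64: 24✓, -43✓, -15✓, -14✓, 41✓, -65✗, -11✓, -64✗, -84✗
= [24, -43, -15, -14, 41, -11]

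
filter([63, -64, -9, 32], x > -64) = [63, -9, 32]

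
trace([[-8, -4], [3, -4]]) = -12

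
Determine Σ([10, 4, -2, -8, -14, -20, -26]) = 10 + 4 + (-2) + (-8) + (-14) + (-20) + (-26)
= -56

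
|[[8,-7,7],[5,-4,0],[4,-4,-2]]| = -34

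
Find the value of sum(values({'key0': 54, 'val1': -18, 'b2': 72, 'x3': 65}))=173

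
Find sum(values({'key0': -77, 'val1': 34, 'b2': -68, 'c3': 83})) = -28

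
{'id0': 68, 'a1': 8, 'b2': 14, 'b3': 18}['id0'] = 68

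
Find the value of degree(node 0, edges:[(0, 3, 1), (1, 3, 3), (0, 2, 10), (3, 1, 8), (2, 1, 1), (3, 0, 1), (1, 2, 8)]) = 3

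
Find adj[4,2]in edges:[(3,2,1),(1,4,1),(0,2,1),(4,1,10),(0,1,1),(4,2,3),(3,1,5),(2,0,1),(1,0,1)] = 3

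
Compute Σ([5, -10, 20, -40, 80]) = 5 + -10 + 20 + -40 + 80
= 55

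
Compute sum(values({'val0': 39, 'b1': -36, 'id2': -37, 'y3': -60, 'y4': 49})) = 39 + (-36) + (-37) + (-60) + 49
= -45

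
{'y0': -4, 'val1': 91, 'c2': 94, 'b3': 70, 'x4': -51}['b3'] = 70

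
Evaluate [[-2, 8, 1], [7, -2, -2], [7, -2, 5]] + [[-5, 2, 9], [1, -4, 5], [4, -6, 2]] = [[-7, 10, 10], [8, -6, 3], [11, -8, 7]]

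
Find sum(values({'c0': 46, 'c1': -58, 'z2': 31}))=46 + (-58) + 31
= 19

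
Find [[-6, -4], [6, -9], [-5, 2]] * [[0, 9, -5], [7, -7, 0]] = [[-28, -26, 30], [-63, 117, -30], [14, -59, 25]]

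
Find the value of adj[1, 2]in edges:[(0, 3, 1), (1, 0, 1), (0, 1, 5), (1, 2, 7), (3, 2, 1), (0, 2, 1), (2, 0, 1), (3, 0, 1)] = 7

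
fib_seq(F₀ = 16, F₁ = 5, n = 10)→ F_2 = F_1 + F_0 = 21
F_3 = F_2 + F_1 = 26
F_4 = F_3 + F_2 = 47
...
= [16, 5, 21, 26, 47, 73, 120, 193, 313, 506]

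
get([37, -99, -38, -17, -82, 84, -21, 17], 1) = -99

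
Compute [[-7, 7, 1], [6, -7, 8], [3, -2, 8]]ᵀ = [[-7, 6, 3], [7, -7, -2], [1, 8, 8]]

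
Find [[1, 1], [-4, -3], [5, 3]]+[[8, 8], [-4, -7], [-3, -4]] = [[9, 9], [-8, -10], [2, -1]]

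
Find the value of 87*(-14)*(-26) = 31668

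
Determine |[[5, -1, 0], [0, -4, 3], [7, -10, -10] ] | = (1)*(5)*det([[-4, 3], [-10, -10]]) + (-1)*(-1)*det([[0, 3], [7, -10]]) + (1)*(0)*det([[0, -4], [7, -10]])
= 350 + -21 + 0
= 329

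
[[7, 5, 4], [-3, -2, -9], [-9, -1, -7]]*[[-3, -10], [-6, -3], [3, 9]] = [[-39, -49], [-6, -45], [12, 30]]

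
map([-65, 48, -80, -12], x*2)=-65*2=-130, 48*2=96, -80*2=-160, -12*2=-24
= [-130, 96, -160, -24]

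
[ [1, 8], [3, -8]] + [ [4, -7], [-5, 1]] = [[5, 1], [-2, -7]]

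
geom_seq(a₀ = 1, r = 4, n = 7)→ a_0 = 1*4^0 = 1
a_1 = 1*4^1 = 4
a_2 = 1*4^2 = 16
...
= [1, 4, 16, 64, 256, 1024, 4096]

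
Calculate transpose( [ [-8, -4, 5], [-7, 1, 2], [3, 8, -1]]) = [[-8, -7, 3], [-4, 1, 8], [5, 2, -1]]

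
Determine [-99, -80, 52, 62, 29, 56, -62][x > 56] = [62]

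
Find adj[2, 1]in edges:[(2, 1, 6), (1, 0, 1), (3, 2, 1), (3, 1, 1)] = 6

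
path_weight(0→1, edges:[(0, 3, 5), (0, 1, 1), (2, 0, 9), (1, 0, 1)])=1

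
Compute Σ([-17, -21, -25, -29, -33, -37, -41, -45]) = (-17) + (-21) + (-25) + (-29) + (-33) + (-37) + (-41) + (-45)
= -248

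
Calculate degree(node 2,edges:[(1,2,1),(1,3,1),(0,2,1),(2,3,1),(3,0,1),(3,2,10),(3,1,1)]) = incident: (1,2), (0,2), (2,3), (3,2)
= 4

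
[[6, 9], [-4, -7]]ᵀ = [[6, -4], [9, -7]]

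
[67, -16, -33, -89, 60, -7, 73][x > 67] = keep x where x > 67: 67✗, -16✗, -33✗, -89✗, 60✗, -7✗, 73✓
= [73]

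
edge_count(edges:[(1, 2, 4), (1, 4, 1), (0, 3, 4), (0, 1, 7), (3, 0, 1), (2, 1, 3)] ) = 6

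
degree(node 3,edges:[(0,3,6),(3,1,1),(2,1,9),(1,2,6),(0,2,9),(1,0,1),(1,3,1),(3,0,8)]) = 4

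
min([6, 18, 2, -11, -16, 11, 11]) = -16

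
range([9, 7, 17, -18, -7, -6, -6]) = 35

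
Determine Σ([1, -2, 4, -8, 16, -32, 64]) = 1 + -2 + 4 + -8 + 16 + -32 + 64
= 43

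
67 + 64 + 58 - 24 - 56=109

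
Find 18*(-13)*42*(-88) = 864864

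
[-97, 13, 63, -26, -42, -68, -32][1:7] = [13, 63, -26, -42, -68, -32]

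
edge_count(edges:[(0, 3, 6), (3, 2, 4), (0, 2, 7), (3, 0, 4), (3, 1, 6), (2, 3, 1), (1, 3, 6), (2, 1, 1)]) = 8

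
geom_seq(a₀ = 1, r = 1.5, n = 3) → a_0 = 1*1.5^0 = 1.0
a_1 = 1*1.5^1 = 1.5
a_2 = 1*1.5^2 = 2.25
= [1.0, 1.5, 2.25]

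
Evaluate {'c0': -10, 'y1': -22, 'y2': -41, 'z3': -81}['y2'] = -41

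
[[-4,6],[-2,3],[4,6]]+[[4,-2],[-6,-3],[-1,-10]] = [[0, 4], [-8, 0], [3, -4]]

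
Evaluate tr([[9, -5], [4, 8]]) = 17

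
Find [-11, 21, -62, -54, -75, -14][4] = -75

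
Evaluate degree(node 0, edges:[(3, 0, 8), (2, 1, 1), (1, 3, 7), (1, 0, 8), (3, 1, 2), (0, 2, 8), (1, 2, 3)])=incident: (3,0), (1,0), (0,2)
= 3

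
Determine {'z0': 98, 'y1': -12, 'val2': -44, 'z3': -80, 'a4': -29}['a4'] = -29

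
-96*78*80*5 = -2995200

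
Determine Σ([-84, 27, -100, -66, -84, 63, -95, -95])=(-84) + 27 + (-100) + (-66) + (-84) + 63 + (-95) + (-95)
= -434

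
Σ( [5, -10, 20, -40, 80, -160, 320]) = 215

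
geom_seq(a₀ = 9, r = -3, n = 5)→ a_0 = 9*(-3)^0 = 9
a_1 = 9*(-3)^1 = -27
a_2 = 9*(-3)^2 = 81
...
= [9, -27, 81, -243, 729]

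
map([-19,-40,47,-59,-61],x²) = [361, 1600, 2209, 3481, 3721]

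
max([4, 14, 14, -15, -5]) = 14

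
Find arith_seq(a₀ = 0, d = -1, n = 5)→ a_0 = 0 + 0*-1 = 0
a_1 = 0 + 1*-1 = -1
a_2 = 0 + 2*-1 = -2
...
= [0, -1, -2, -3, -4]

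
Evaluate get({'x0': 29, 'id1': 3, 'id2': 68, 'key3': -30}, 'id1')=3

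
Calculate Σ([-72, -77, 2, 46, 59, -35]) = -77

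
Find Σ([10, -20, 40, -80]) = -50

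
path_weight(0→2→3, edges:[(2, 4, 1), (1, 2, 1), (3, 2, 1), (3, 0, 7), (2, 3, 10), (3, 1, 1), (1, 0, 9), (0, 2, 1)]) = w(0→2)=1 + w(2→3)=10
= 11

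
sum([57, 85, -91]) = 57 + 85 + (-91)
= 51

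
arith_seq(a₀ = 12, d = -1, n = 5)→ [12, 11, 10, 9, 8]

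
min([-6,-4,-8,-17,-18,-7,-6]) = -18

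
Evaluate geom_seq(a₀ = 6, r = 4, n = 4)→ [6, 24, 96, 384]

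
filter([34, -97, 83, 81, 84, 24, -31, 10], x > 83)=[84]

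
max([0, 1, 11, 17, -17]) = 17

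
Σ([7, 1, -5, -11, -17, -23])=-48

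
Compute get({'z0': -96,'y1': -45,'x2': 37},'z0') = -96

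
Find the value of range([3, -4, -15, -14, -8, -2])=18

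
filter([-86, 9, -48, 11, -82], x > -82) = keep x where x > -82: -86✗, 9✓, -48✓, 11✓, -82✗
= [9, -48, 11]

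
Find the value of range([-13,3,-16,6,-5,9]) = 25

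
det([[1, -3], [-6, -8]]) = -26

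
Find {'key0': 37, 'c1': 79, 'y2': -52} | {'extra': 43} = {'key0': 37, 'c1': 79, 'y2': -52, 'extra': 43}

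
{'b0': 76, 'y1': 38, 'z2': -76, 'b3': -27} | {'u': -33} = {'b0': 76, 'y1': 38, 'z2': -76, 'b3': -27, 'u': -33}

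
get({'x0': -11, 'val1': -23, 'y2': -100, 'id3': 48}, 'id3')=48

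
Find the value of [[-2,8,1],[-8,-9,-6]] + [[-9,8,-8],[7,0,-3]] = [[-11, 16, -7], [-1, -9, -9]]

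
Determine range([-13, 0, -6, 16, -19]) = 35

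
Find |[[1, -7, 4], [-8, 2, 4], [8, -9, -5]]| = 306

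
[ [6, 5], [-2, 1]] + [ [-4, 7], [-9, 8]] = [[2, 12], [-11, 9]]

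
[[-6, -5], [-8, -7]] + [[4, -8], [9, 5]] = [[-2, -13], [1, -2]]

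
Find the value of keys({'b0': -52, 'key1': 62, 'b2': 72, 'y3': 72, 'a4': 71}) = ['b0', 'key1', 'b2', 'y3', 'a4']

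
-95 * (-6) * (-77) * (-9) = 395010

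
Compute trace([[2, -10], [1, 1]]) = diagonal: 2 + 1
= 3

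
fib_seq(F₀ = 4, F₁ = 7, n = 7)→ F_2 = F_1 + F_0 = 11
F_3 = F_2 + F_1 = 18
F_4 = F_3 + F_2 = 29
...
= [4, 7, 11, 18, 29, 47, 76]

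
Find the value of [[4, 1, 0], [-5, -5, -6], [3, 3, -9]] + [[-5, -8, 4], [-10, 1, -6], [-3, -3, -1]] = [[-1, -7, 4], [-15, -4, -12], [0, 0, -10]]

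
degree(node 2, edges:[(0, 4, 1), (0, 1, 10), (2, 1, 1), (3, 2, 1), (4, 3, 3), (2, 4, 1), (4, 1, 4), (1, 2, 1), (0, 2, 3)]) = 5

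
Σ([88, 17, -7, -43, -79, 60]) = 88 + 17 + (-7) + (-43) + (-79) + 60
= 36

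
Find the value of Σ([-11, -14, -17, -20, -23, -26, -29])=-140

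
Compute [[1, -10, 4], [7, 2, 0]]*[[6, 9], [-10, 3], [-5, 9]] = [[86, 15], [22, 69]]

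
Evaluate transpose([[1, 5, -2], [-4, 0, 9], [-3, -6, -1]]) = [[1, -4, -3], [5, 0, -6], [-2, 9, -1]]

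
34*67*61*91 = 12645178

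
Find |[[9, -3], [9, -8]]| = (9)*(-8) - (-3)*(9)
= -45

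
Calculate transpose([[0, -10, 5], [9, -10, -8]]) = [[0, 9], [-10, -10], [5, -8]]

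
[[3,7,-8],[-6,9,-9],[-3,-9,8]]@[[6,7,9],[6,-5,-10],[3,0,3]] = C[0][0] = (3)*(6) + (7)*(6) + (-8)*(3) = 36
C[0][1] = (3)*(7) + (7)*(-5) + (-8)*(0) = -14
C[0][2] = (3)*(9) + (7)*(-10) + (-8)*(3) = -67
C[1][0] = (-6)*(6) + (9)*(6) + (-9)*(3) = -9
C[1][1] = (-6)*(7) + (9)*(-5) + (-9)*(0) = -87
C[1][2] = (-6)*(9) + (9)*(-10) + (-9)*(3) = -171
... (3 more cells)
= [[36, -14, -67], [-9, -87, -171], [-48, 24, 87]]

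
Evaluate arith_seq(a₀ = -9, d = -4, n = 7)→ [-9, -13, -17, -21, -25, -29, -33]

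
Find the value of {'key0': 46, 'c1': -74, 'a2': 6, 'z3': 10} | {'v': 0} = {'key0': 46, 'c1': -74, 'a2': 6, 'z3': 10, 'v': 0}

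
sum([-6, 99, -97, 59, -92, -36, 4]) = -69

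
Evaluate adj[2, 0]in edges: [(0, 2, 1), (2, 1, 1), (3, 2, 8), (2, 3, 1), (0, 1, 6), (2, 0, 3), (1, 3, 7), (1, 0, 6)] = 3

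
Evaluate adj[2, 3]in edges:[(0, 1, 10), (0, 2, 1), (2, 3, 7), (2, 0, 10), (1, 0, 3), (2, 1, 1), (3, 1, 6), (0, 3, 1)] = 7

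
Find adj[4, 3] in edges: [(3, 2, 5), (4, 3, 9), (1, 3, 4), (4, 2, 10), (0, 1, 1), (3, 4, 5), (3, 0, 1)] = 9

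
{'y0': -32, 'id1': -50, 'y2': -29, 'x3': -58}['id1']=-50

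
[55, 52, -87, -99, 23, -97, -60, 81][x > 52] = keep x where x > 52: 55✓, 52✗, -87✗, -99✗, 23✗, -97✗, -60✗, 81✓
= [55, 81]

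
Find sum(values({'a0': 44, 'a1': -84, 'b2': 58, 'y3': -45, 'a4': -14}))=44 + (-84) + 58 + (-45) + (-14)
= -41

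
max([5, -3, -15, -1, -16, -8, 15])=15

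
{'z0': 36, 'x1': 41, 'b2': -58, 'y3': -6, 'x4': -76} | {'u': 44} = {'z0': 36, 'x1': 41, 'b2': -58, 'y3': -6, 'x4': -76, 'u': 44}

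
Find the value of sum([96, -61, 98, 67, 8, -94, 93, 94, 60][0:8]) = slice → [96, -61, 98, 67, 8, -94, 93, 94]
96 + (-61) + 98 + 67 + 8 + (-94) + 93 + 94
= 301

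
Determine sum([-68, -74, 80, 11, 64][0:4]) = slice → [-68, -74, 80, 11]
(-68) + (-74) + 80 + 11
= -51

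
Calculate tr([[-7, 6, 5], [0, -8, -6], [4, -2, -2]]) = -17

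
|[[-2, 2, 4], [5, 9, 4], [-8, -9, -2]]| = (1)*(-2)*det([[9, 4], [-9, -2]]) + (-1)*(2)*det([[5, 4], [-8, -2]]) + (1)*(4)*det([[5, 9], [-8, -9]])
= -36 + -44 + 108
= 28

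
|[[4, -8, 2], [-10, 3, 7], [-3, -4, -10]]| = (1)*(4)*det([[3, 7], [-4, -10]]) + (-1)*(-8)*det([[-10, 7], [-3, -10]]) + (1)*(2)*det([[-10, 3], [-3, -4]])
= -8 + 968 + 98
= 1058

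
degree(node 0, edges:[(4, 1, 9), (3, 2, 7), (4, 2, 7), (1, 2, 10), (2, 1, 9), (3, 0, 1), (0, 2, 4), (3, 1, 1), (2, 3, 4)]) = incident: (3,0), (0,2)
= 2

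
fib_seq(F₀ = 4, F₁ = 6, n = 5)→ F_2 = F_1 + F_0 = 10
F_3 = F_2 + F_1 = 16
F_4 = F_3 + F_2 = 26
= [4, 6, 10, 16, 26]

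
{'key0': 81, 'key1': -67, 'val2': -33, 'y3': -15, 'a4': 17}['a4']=17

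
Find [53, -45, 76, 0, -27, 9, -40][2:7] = [76, 0, -27, 9, -40]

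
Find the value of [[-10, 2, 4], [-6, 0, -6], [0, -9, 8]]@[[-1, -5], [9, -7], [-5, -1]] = [[8, 32], [36, 36], [-121, 55]]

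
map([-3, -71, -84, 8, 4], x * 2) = -3*2=-6, -71*2=-142, -84*2=-168, 8*2=16, 4*2=8
= [-6, -142, -168, 16, 8]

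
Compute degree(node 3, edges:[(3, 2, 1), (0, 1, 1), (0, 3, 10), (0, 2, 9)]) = incident: (3,2), (0,3)
= 2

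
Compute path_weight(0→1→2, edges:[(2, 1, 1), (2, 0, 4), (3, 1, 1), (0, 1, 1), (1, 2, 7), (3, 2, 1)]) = w(0→1)=1 + w(1→2)=7
= 8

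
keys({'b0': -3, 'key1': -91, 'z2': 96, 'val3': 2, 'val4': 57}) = ['b0', 'key1', 'z2', 'val3', 'val4']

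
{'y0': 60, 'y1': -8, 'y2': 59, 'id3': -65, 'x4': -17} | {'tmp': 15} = {'y0': 60, 'y1': -8, 'y2': 59, 'id3': -65, 'x4': -17, 'tmp': 15}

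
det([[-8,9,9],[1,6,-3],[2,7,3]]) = (1)*(-8)*det([[6, -3], [7, 3]]) + (-1)*(9)*det([[1, -3], [2, 3]]) + (1)*(9)*det([[1, 6], [2, 7]])
= -312 + -81 + -45
= -438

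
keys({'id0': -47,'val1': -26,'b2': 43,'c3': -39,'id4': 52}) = ['id0', 'val1', 'b2', 'c3', 'id4']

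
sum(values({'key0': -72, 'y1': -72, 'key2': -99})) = (-72) + (-72) + (-99)
= -243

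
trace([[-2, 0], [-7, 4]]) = 2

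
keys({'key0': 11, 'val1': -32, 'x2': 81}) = ['key0', 'val1', 'x2']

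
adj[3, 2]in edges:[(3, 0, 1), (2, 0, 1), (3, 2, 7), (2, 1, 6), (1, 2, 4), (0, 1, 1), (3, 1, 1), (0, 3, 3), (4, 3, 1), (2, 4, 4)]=7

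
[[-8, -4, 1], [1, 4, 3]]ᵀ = [[-8, 1], [-4, 4], [1, 3]]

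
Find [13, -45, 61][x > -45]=[13, 61]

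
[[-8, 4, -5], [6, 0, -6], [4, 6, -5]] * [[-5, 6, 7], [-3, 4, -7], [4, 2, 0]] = C[0][0] = (-8)*(-5) + (4)*(-3) + (-5)*(4) = 8
C[0][1] = (-8)*(6) + (4)*(4) + (-5)*(2) = -42
C[0][2] = (-8)*(7) + (4)*(-7) + (-5)*(0) = -84
C[1][0] = (6)*(-5) + (0)*(-3) + (-6)*(4) = -54
C[1][1] = (6)*(6) + (0)*(4) + (-6)*(2) = 24
C[1][2] = (6)*(7) + (0)*(-7) + (-6)*(0) = 42
... (3 more cells)
= [[8, -42, -84], [-54, 24, 42], [-58, 38, -14]]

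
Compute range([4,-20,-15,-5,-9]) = 24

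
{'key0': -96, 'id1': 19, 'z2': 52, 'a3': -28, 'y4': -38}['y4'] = -38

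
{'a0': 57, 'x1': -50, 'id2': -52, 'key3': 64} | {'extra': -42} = {'a0': 57, 'x1': -50, 'id2': -52, 'key3': 64, 'extra': -42}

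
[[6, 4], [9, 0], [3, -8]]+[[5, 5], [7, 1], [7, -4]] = [[11, 9], [16, 1], [10, -12]]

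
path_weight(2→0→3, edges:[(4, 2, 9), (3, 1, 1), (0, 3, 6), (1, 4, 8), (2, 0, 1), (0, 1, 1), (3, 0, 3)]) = 7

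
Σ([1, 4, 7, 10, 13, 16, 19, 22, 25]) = 117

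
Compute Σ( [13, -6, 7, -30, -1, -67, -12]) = 13 + (-6) + 7 + (-30) + (-1) + (-67) + (-12)
= -96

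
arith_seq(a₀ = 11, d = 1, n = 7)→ a_0 = 11 + 0*1 = 11
a_1 = 11 + 1*1 = 12
a_2 = 11 + 2*1 = 13
...
= [11, 12, 13, 14, 15, 16, 17]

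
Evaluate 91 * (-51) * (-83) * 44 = 16948932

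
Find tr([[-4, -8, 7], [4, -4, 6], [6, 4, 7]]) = diagonal: (-4) + (-4) + 7
= -1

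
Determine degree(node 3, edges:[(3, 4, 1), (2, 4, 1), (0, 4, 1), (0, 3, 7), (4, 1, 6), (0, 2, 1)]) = 2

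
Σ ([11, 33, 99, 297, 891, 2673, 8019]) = 11 + 33 + 99 + 297 + 891 + 2673 + 8019
= 12023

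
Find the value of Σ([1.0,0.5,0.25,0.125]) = 1.875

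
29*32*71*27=1778976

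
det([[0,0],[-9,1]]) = (0)*(1) - (0)*(-9)
= 0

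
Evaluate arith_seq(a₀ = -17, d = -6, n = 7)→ a_0 = -17 + 0*-6 = -17
a_1 = -17 + 1*-6 = -23
a_2 = -17 + 2*-6 = -29
...
= [-17, -23, -29, -35, -41, -47, -53]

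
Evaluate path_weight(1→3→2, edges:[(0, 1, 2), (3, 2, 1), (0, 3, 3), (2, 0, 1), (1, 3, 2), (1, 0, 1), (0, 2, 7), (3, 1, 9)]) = 3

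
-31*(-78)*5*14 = 169260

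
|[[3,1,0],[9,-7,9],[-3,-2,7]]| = -183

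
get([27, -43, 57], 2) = 57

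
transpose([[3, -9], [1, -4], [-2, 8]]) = [[3, 1, -2], [-9, -4, 8]]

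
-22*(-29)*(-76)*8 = -387904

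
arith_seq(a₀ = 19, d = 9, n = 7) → a_0 = 19 + 0*9 = 19
a_1 = 19 + 1*9 = 28
a_2 = 19 + 2*9 = 37
...
= [19, 28, 37, 46, 55, 64, 73]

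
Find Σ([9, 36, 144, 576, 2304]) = 9 + 36 + 144 + 576 + 2304
= 3069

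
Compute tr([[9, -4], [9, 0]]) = diagonal: 9 + 0
= 9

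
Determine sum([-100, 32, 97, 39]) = (-100) + 32 + 97 + 39
= 68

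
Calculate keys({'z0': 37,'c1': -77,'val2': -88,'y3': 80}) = ['z0', 'c1', 'val2', 'y3']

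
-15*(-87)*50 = 65250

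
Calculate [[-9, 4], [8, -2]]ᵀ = [[-9, 8], [4, -2]]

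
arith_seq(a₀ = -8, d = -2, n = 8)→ [-8, -10, -12, -14, -16, -18, -20, -22]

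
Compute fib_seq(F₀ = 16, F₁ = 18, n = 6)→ [16, 18, 34, 52, 86, 138]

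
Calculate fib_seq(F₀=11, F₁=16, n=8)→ F_2 = F_1 + F_0 = 27
F_3 = F_2 + F_1 = 43
F_4 = F_3 + F_2 = 70
...
= [11, 16, 27, 43, 70, 113, 183, 296]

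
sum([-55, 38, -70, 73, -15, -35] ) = (-55) + 38 + (-70) + 73 + (-15) + (-35)
= -64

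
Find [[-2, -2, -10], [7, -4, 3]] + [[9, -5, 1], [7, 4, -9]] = [[7, -7, -9], [14, 0, -6]]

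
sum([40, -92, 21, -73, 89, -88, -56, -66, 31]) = 40 + (-92) + 21 + (-73) + 89 + (-88) + (-56) + (-66) + 31
= -194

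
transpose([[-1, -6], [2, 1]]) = [[-1, 2], [-6, 1]]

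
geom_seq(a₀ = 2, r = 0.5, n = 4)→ a_0 = 2*0.5^0 = 2.0
a_1 = 2*0.5^1 = 1.0
a_2 = 2*0.5^2 = 0.5
...
= [2.0, 1.0, 0.5, 0.25]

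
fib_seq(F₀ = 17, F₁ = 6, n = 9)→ [17, 6, 23, 29, 52, 81, 133, 214, 347]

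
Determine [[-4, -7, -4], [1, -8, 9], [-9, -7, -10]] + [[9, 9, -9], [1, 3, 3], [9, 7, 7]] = [[5, 2, -13], [2, -5, 12], [0, 0, -3]]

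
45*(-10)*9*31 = -125550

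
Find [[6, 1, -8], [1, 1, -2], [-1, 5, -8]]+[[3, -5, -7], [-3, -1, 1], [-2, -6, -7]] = [[9, -4, -15], [-2, 0, -1], [-3, -1, -15]]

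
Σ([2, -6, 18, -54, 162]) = 2 + -6 + 18 + -54 + 162
= 122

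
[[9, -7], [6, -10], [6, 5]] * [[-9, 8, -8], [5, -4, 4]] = C[0][0] = (9)*(-9) + (-7)*(5) = -116
C[0][1] = (9)*(8) + (-7)*(-4) = 100
C[0][2] = (9)*(-8) + (-7)*(4) = -100
C[1][0] = (6)*(-9) + (-10)*(5) = -104
C[1][1] = (6)*(8) + (-10)*(-4) = 88
C[1][2] = (6)*(-8) + (-10)*(4) = -88
... (3 more cells)
= [[-116, 100, -100], [-104, 88, -88], [-29, 28, -28]]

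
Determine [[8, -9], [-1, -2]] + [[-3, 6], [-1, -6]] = [[5, -3], [-2, -8]]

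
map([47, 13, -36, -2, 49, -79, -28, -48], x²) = (47)²=2209, (13)²=169, (-36)²=1296, (-2)²=4, (49)²=2401, (-79)²=6241, (-28)²=784, (-48)²=2304
= [2209, 169, 1296, 4, 2401, 6241, 784, 2304]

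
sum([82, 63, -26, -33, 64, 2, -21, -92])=82 + 63 + (-26) + (-33) + 64 + 2 + (-21) + (-92)
= 39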